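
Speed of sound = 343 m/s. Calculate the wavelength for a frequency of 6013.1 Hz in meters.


Given values:
  c = 343 m/s, f = 6013.1 Hz
Formula: lambda = c / f
lambda = 343 / 6013.1
lambda = 0.057

0.057 m


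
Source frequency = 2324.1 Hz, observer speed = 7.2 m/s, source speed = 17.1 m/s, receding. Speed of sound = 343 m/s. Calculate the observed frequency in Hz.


Given values:
  f_s = 2324.1 Hz, v_o = 7.2 m/s, v_s = 17.1 m/s
  Direction: receding
Formula: f_o = f_s * (c - v_o) / (c + v_s)
Numerator: c - v_o = 343 - 7.2 = 335.8
Denominator: c + v_s = 343 + 17.1 = 360.1
f_o = 2324.1 * 335.8 / 360.1 = 2167.27

2167.27 Hz


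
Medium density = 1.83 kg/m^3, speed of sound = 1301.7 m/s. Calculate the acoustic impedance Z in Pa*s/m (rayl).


Given values:
  rho = 1.83 kg/m^3
  c = 1301.7 m/s
Formula: Z = rho * c
Z = 1.83 * 1301.7
Z = 2382.11

2382.11 rayl


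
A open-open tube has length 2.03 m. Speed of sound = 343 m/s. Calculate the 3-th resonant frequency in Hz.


Given values:
  Tube type: open-open, L = 2.03 m, c = 343 m/s, n = 3
Formula: f_n = n * c / (2 * L)
Compute 2 * L = 2 * 2.03 = 4.06
f = 3 * 343 / 4.06
f = 253.45

253.45 Hz


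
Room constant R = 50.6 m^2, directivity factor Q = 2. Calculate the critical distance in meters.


Given values:
  R = 50.6 m^2, Q = 2
Formula: d_c = 0.141 * sqrt(Q * R)
Compute Q * R = 2 * 50.6 = 101.2
Compute sqrt(101.2) = 10.0598
d_c = 0.141 * 10.0598 = 1.418

1.418 m


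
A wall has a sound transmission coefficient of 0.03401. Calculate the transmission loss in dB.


Given values:
  tau = 0.03401
Formula: TL = 10 * log10(1 / tau)
Compute 1 / tau = 1 / 0.03401 = 29.4031
Compute log10(29.4031) = 1.468393
TL = 10 * 1.468393 = 14.68

14.68 dB


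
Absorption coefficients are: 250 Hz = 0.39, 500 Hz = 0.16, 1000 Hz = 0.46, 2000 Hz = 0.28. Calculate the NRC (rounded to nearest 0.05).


Given values:
  a_250 = 0.39, a_500 = 0.16
  a_1000 = 0.46, a_2000 = 0.28
Formula: NRC = (a250 + a500 + a1000 + a2000) / 4
Sum = 0.39 + 0.16 + 0.46 + 0.28 = 1.29
NRC = 1.29 / 4 = 0.3225
Rounded to nearest 0.05: 0.3

0.3


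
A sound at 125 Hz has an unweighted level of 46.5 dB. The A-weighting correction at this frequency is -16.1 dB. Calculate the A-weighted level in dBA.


Given values:
  SPL = 46.5 dB
  A-weighting at 125 Hz = -16.1 dB
Formula: L_A = SPL + A_weight
L_A = 46.5 + (-16.1)
L_A = 30.4

30.4 dBA


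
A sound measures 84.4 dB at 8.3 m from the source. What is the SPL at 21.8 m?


Given values:
  SPL1 = 84.4 dB, r1 = 8.3 m, r2 = 21.8 m
Formula: SPL2 = SPL1 - 20 * log10(r2 / r1)
Compute ratio: r2 / r1 = 21.8 / 8.3 = 2.6265
Compute log10: log10(2.6265) = 0.419377
Compute drop: 20 * 0.419377 = 8.3875
SPL2 = 84.4 - 8.3875 = 76.01

76.01 dB


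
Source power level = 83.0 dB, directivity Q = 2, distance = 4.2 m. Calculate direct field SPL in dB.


Given values:
  Lw = 83.0 dB, Q = 2, r = 4.2 m
Formula: SPL = Lw + 10 * log10(Q / (4 * pi * r^2))
Compute 4 * pi * r^2 = 4 * pi * 4.2^2 = 221.6708
Compute Q / denom = 2 / 221.6708 = 0.00902239
Compute 10 * log10(0.00902239) = -20.4468
SPL = 83.0 + (-20.4468) = 62.55

62.55 dB


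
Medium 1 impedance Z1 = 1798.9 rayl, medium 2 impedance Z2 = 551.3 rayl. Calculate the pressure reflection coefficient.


Given values:
  Z1 = 1798.9 rayl, Z2 = 551.3 rayl
Formula: R = (Z2 - Z1) / (Z2 + Z1)
Numerator: Z2 - Z1 = 551.3 - 1798.9 = -1247.6
Denominator: Z2 + Z1 = 551.3 + 1798.9 = 2350.2
R = -1247.6 / 2350.2 = -0.5308

-0.5308


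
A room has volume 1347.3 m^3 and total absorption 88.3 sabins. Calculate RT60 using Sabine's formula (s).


Given values:
  V = 1347.3 m^3
  A = 88.3 sabins
Formula: RT60 = 0.161 * V / A
Numerator: 0.161 * 1347.3 = 216.9153
RT60 = 216.9153 / 88.3 = 2.457

2.457 s


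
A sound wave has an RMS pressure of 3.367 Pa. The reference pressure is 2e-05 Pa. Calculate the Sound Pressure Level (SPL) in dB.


Given values:
  p = 3.367 Pa
  p_ref = 2e-05 Pa
Formula: SPL = 20 * log10(p / p_ref)
Compute ratio: p / p_ref = 3.367 / 2e-05 = 168350
Compute log10: log10(168350) = 5.226213
Multiply: SPL = 20 * 5.226213 = 104.52

104.52 dB


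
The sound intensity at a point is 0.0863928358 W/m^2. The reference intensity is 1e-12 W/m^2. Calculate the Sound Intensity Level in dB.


Given values:
  I = 0.0863928358 W/m^2
  I_ref = 1e-12 W/m^2
Formula: SIL = 10 * log10(I / I_ref)
Compute ratio: I / I_ref = 86392835800
Compute log10: log10(86392835800) = 10.936478
Multiply: SIL = 10 * 10.936478 = 109.36

109.36 dB


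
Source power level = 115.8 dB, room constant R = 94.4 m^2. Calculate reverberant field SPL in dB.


Given values:
  Lw = 115.8 dB, R = 94.4 m^2
Formula: SPL = Lw + 10 * log10(4 / R)
Compute 4 / R = 4 / 94.4 = 0.042373
Compute 10 * log10(0.042373) = -13.7291
SPL = 115.8 + (-13.7291) = 102.07

102.07 dB


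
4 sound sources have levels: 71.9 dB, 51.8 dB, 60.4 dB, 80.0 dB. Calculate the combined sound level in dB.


Formula: L_total = 10 * log10( sum(10^(Li/10)) )
  Source 1: 10^(71.9/10) = 15488166.1891
  Source 2: 10^(51.8/10) = 151356.1248
  Source 3: 10^(60.4/10) = 1096478.1961
  Source 4: 10^(80.0/10) = 100000000.0
Sum of linear values = 116736000.51
L_total = 10 * log10(116736000.51) = 80.67

80.67 dB


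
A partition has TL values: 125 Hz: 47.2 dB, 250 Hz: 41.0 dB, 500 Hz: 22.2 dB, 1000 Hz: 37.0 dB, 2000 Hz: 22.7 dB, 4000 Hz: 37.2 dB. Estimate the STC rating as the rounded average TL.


Given TL values at each frequency:
  125 Hz: 47.2 dB
  250 Hz: 41.0 dB
  500 Hz: 22.2 dB
  1000 Hz: 37.0 dB
  2000 Hz: 22.7 dB
  4000 Hz: 37.2 dB
Formula: STC ~ round(average of TL values)
Sum = 47.2 + 41.0 + 22.2 + 37.0 + 22.7 + 37.2 = 207.3
Average = 207.3 / 6 = 34.55
Rounded: 35

35


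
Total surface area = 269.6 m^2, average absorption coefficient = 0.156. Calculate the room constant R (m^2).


Given values:
  S = 269.6 m^2, alpha = 0.156
Formula: R = S * alpha / (1 - alpha)
Numerator: 269.6 * 0.156 = 42.0576
Denominator: 1 - 0.156 = 0.844
R = 42.0576 / 0.844 = 49.83

49.83 m^2


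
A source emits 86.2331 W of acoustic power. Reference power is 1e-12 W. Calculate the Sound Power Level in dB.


Given values:
  W = 86.2331 W
  W_ref = 1e-12 W
Formula: SWL = 10 * log10(W / W_ref)
Compute ratio: W / W_ref = 86233100000000
Compute log10: log10(86233100000000) = 13.935674
Multiply: SWL = 10 * 13.935674 = 139.36

139.36 dB


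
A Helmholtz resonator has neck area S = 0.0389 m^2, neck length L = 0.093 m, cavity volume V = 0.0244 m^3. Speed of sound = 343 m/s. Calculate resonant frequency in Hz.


Given values:
  S = 0.0389 m^2, L = 0.093 m, V = 0.0244 m^3, c = 343 m/s
Formula: f = (c / (2*pi)) * sqrt(S / (V * L))
Compute V * L = 0.0244 * 0.093 = 0.0022692
Compute S / (V * L) = 0.0389 / 0.0022692 = 17.1426
Compute sqrt(17.1426) = 4.140362
Compute c / (2*pi) = 343 / 6.283185 = 54.590148
f = 54.590148 * 4.140362 = 226.02

226.02 Hz


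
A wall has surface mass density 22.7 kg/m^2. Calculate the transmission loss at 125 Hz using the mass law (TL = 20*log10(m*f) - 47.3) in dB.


Given values:
  m = 22.7 kg/m^2, f = 125 Hz
Formula: TL = 20 * log10(m * f) - 47.3
Compute m * f = 22.7 * 125 = 2837.5
Compute log10(2837.5) = 3.452936
Compute 20 * 3.452936 = 69.0587
TL = 69.0587 - 47.3 = 21.76

21.76 dB


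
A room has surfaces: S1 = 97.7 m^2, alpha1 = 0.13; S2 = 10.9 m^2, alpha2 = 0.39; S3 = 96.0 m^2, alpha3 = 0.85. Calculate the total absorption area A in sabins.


Given surfaces:
  Surface 1: 97.7 * 0.13 = 12.701
  Surface 2: 10.9 * 0.39 = 4.251
  Surface 3: 96.0 * 0.85 = 81.6
Formula: A = sum(Si * alpha_i)
A = 12.701 + 4.251 + 81.6
A = 98.55

98.55 sabins


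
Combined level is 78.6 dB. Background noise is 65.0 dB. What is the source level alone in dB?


Given values:
  L_total = 78.6 dB, L_bg = 65.0 dB
Formula: L_source = 10 * log10(10^(L_total/10) - 10^(L_bg/10))
Convert to linear:
  10^(78.6/10) = 72443596.0075
  10^(65.0/10) = 3162277.6602
Difference: 72443596.0075 - 3162277.6602 = 69281318.3473
L_source = 10 * log10(69281318.3473) = 78.41

78.41 dB


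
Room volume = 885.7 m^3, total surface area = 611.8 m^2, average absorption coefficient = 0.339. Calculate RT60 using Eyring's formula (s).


Given values:
  V = 885.7 m^3, S = 611.8 m^2, alpha = 0.339
Formula: RT60 = 0.161 * V / (-S * ln(1 - alpha))
Compute ln(1 - 0.339) = ln(0.661) = -0.414001
Denominator: -611.8 * -0.414001 = 253.2858
Numerator: 0.161 * 885.7 = 142.5977
RT60 = 142.5977 / 253.2858 = 0.563

0.563 s


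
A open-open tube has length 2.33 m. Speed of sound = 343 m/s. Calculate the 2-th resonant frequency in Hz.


Given values:
  Tube type: open-open, L = 2.33 m, c = 343 m/s, n = 2
Formula: f_n = n * c / (2 * L)
Compute 2 * L = 2 * 2.33 = 4.66
f = 2 * 343 / 4.66
f = 147.21

147.21 Hz


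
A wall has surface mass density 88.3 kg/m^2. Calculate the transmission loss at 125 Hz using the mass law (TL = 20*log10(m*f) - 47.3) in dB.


Given values:
  m = 88.3 kg/m^2, f = 125 Hz
Formula: TL = 20 * log10(m * f) - 47.3
Compute m * f = 88.3 * 125 = 11037.5
Compute log10(11037.5) = 4.042871
Compute 20 * 4.042871 = 80.8574
TL = 80.8574 - 47.3 = 33.56

33.56 dB


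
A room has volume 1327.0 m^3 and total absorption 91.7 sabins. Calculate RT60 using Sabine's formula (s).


Given values:
  V = 1327.0 m^3
  A = 91.7 sabins
Formula: RT60 = 0.161 * V / A
Numerator: 0.161 * 1327.0 = 213.647
RT60 = 213.647 / 91.7 = 2.33

2.33 s


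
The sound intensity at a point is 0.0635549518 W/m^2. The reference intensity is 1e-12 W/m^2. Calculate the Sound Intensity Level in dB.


Given values:
  I = 0.0635549518 W/m^2
  I_ref = 1e-12 W/m^2
Formula: SIL = 10 * log10(I / I_ref)
Compute ratio: I / I_ref = 63554951800
Compute log10: log10(63554951800) = 10.803149
Multiply: SIL = 10 * 10.803149 = 108.03

108.03 dB


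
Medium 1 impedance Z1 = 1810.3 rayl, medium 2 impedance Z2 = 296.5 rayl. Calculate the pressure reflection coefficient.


Given values:
  Z1 = 1810.3 rayl, Z2 = 296.5 rayl
Formula: R = (Z2 - Z1) / (Z2 + Z1)
Numerator: Z2 - Z1 = 296.5 - 1810.3 = -1513.8
Denominator: Z2 + Z1 = 296.5 + 1810.3 = 2106.8
R = -1513.8 / 2106.8 = -0.7185

-0.7185


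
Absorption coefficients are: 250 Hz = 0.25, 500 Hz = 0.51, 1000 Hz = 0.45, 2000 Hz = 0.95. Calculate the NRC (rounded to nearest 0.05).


Given values:
  a_250 = 0.25, a_500 = 0.51
  a_1000 = 0.45, a_2000 = 0.95
Formula: NRC = (a250 + a500 + a1000 + a2000) / 4
Sum = 0.25 + 0.51 + 0.45 + 0.95 = 2.16
NRC = 2.16 / 4 = 0.54
Rounded to nearest 0.05: 0.55

0.55


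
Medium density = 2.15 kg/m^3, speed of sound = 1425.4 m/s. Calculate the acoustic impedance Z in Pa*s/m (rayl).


Given values:
  rho = 2.15 kg/m^3
  c = 1425.4 m/s
Formula: Z = rho * c
Z = 2.15 * 1425.4
Z = 3064.61

3064.61 rayl


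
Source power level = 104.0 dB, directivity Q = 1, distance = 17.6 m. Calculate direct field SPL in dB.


Given values:
  Lw = 104.0 dB, Q = 1, r = 17.6 m
Formula: SPL = Lw + 10 * log10(Q / (4 * pi * r^2))
Compute 4 * pi * r^2 = 4 * pi * 17.6^2 = 3892.559
Compute Q / denom = 1 / 3892.559 = 0.0002569
Compute 10 * log10(0.0002569) = -35.9024
SPL = 104.0 + (-35.9024) = 68.1

68.1 dB


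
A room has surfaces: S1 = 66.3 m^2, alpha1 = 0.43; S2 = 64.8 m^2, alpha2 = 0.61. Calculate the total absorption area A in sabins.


Given surfaces:
  Surface 1: 66.3 * 0.43 = 28.509
  Surface 2: 64.8 * 0.61 = 39.528
Formula: A = sum(Si * alpha_i)
A = 28.509 + 39.528
A = 68.04

68.04 sabins


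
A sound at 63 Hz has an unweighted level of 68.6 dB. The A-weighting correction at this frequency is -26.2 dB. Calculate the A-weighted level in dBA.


Given values:
  SPL = 68.6 dB
  A-weighting at 63 Hz = -26.2 dB
Formula: L_A = SPL + A_weight
L_A = 68.6 + (-26.2)
L_A = 42.4

42.4 dBA


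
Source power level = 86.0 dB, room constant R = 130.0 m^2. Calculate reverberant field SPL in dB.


Given values:
  Lw = 86.0 dB, R = 130.0 m^2
Formula: SPL = Lw + 10 * log10(4 / R)
Compute 4 / R = 4 / 130.0 = 0.030769
Compute 10 * log10(0.030769) = -15.1189
SPL = 86.0 + (-15.1189) = 70.88

70.88 dB


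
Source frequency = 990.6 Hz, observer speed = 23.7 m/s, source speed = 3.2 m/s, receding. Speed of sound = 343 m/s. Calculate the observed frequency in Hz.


Given values:
  f_s = 990.6 Hz, v_o = 23.7 m/s, v_s = 3.2 m/s
  Direction: receding
Formula: f_o = f_s * (c - v_o) / (c + v_s)
Numerator: c - v_o = 343 - 23.7 = 319.3
Denominator: c + v_s = 343 + 3.2 = 346.2
f_o = 990.6 * 319.3 / 346.2 = 913.63

913.63 Hz


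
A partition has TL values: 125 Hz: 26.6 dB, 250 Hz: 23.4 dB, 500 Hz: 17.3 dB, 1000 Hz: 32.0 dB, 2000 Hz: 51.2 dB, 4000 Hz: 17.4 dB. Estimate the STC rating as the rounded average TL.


Given TL values at each frequency:
  125 Hz: 26.6 dB
  250 Hz: 23.4 dB
  500 Hz: 17.3 dB
  1000 Hz: 32.0 dB
  2000 Hz: 51.2 dB
  4000 Hz: 17.4 dB
Formula: STC ~ round(average of TL values)
Sum = 26.6 + 23.4 + 17.3 + 32.0 + 51.2 + 17.4 = 167.9
Average = 167.9 / 6 = 27.98
Rounded: 28

28


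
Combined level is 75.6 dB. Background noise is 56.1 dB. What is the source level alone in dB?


Given values:
  L_total = 75.6 dB, L_bg = 56.1 dB
Formula: L_source = 10 * log10(10^(L_total/10) - 10^(L_bg/10))
Convert to linear:
  10^(75.6/10) = 36307805.477
  10^(56.1/10) = 407380.2778
Difference: 36307805.477 - 407380.2778 = 35900425.1992
L_source = 10 * log10(35900425.1992) = 75.55

75.55 dB


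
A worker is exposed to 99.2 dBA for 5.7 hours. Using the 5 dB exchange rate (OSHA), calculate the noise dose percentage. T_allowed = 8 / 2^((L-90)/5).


Given values:
  L = 99.2 dBA, T = 5.7 hours
Formula: T_allowed = 8 / 2^((L - 90) / 5)
Compute exponent: (99.2 - 90) / 5 = 1.84
Compute 2^(1.84) = 3.5801
T_allowed = 8 / 3.5801 = 2.234574 hours
Dose = (T / T_allowed) * 100
Dose = (5.7 / 2.234574) * 100 = 255.08

255.08 %


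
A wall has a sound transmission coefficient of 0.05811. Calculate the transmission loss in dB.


Given values:
  tau = 0.05811
Formula: TL = 10 * log10(1 / tau)
Compute 1 / tau = 1 / 0.05811 = 17.2087
Compute log10(17.2087) = 1.235748
TL = 10 * 1.235748 = 12.36

12.36 dB


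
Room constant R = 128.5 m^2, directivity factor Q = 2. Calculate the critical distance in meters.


Given values:
  R = 128.5 m^2, Q = 2
Formula: d_c = 0.141 * sqrt(Q * R)
Compute Q * R = 2 * 128.5 = 257.0
Compute sqrt(257.0) = 16.0312
d_c = 0.141 * 16.0312 = 2.26

2.26 m


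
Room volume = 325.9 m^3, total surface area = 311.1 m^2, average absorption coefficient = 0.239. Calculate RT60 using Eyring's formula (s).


Given values:
  V = 325.9 m^3, S = 311.1 m^2, alpha = 0.239
Formula: RT60 = 0.161 * V / (-S * ln(1 - alpha))
Compute ln(1 - 0.239) = ln(0.761) = -0.273122
Denominator: -311.1 * -0.273122 = 84.9683
Numerator: 0.161 * 325.9 = 52.4699
RT60 = 52.4699 / 84.9683 = 0.618

0.618 s


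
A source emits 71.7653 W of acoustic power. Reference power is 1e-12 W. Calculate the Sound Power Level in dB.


Given values:
  W = 71.7653 W
  W_ref = 1e-12 W
Formula: SWL = 10 * log10(W / W_ref)
Compute ratio: W / W_ref = 71765300000000
Compute log10: log10(71765300000000) = 13.855915
Multiply: SWL = 10 * 13.855915 = 138.56

138.56 dB


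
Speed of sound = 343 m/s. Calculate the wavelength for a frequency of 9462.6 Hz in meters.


Given values:
  c = 343 m/s, f = 9462.6 Hz
Formula: lambda = c / f
lambda = 343 / 9462.6
lambda = 0.0362

0.0362 m


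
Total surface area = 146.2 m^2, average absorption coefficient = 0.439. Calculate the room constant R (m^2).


Given values:
  S = 146.2 m^2, alpha = 0.439
Formula: R = S * alpha / (1 - alpha)
Numerator: 146.2 * 0.439 = 64.1818
Denominator: 1 - 0.439 = 0.561
R = 64.1818 / 0.561 = 114.41

114.41 m^2


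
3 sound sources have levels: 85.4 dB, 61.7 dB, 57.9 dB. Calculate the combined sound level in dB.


Formula: L_total = 10 * log10( sum(10^(Li/10)) )
  Source 1: 10^(85.4/10) = 346736850.4525
  Source 2: 10^(61.7/10) = 1479108.3882
  Source 3: 10^(57.9/10) = 616595.0019
Sum of linear values = 348832553.8426
L_total = 10 * log10(348832553.8426) = 85.43

85.43 dB


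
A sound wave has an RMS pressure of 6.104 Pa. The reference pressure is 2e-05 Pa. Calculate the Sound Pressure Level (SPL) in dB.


Given values:
  p = 6.104 Pa
  p_ref = 2e-05 Pa
Formula: SPL = 20 * log10(p / p_ref)
Compute ratio: p / p_ref = 6.104 / 2e-05 = 305200
Compute log10: log10(305200) = 5.484585
Multiply: SPL = 20 * 5.484585 = 109.69

109.69 dB


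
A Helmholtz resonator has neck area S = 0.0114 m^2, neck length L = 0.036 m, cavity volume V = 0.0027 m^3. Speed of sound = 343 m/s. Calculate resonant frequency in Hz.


Given values:
  S = 0.0114 m^2, L = 0.036 m, V = 0.0027 m^3, c = 343 m/s
Formula: f = (c / (2*pi)) * sqrt(S / (V * L))
Compute V * L = 0.0027 * 0.036 = 9.72e-05
Compute S / (V * L) = 0.0114 / 9.72e-05 = 117.284
Compute sqrt(117.284) = 10.829774
Compute c / (2*pi) = 343 / 6.283185 = 54.590148
f = 54.590148 * 10.829774 = 591.2

591.2 Hz


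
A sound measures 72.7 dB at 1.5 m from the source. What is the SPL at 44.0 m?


Given values:
  SPL1 = 72.7 dB, r1 = 1.5 m, r2 = 44.0 m
Formula: SPL2 = SPL1 - 20 * log10(r2 / r1)
Compute ratio: r2 / r1 = 44.0 / 1.5 = 29.3333
Compute log10: log10(29.3333) = 1.467361
Compute drop: 20 * 1.467361 = 29.3472
SPL2 = 72.7 - 29.3472 = 43.35

43.35 dB


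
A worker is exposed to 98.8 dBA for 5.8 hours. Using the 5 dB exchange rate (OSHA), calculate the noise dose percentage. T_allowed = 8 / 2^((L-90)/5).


Given values:
  L = 98.8 dBA, T = 5.8 hours
Formula: T_allowed = 8 / 2^((L - 90) / 5)
Compute exponent: (98.8 - 90) / 5 = 1.76
Compute 2^(1.76) = 3.386981
T_allowed = 8 / 3.386981 = 2.361985 hours
Dose = (T / T_allowed) * 100
Dose = (5.8 / 2.361985) * 100 = 245.56

245.56 %


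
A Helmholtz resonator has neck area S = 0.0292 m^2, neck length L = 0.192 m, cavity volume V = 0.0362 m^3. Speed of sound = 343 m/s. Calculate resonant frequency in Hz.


Given values:
  S = 0.0292 m^2, L = 0.192 m, V = 0.0362 m^3, c = 343 m/s
Formula: f = (c / (2*pi)) * sqrt(S / (V * L))
Compute V * L = 0.0362 * 0.192 = 0.0069504
Compute S / (V * L) = 0.0292 / 0.0069504 = 4.2012
Compute sqrt(4.2012) = 2.049683
Compute c / (2*pi) = 343 / 6.283185 = 54.590148
f = 54.590148 * 2.049683 = 111.89

111.89 Hz


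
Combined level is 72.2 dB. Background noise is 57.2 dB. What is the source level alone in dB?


Given values:
  L_total = 72.2 dB, L_bg = 57.2 dB
Formula: L_source = 10 * log10(10^(L_total/10) - 10^(L_bg/10))
Convert to linear:
  10^(72.2/10) = 16595869.0744
  10^(57.2/10) = 524807.4602
Difference: 16595869.0744 - 524807.4602 = 16071061.6142
L_source = 10 * log10(16071061.6142) = 72.06

72.06 dB


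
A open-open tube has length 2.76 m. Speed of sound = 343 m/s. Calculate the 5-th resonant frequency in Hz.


Given values:
  Tube type: open-open, L = 2.76 m, c = 343 m/s, n = 5
Formula: f_n = n * c / (2 * L)
Compute 2 * L = 2 * 2.76 = 5.52
f = 5 * 343 / 5.52
f = 310.69

310.69 Hz


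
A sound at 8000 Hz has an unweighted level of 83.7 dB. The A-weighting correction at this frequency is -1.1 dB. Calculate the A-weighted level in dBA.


Given values:
  SPL = 83.7 dB
  A-weighting at 8000 Hz = -1.1 dB
Formula: L_A = SPL + A_weight
L_A = 83.7 + (-1.1)
L_A = 82.6

82.6 dBA


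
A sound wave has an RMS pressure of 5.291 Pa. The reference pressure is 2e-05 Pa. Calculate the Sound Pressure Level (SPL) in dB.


Given values:
  p = 5.291 Pa
  p_ref = 2e-05 Pa
Formula: SPL = 20 * log10(p / p_ref)
Compute ratio: p / p_ref = 5.291 / 2e-05 = 264550
Compute log10: log10(264550) = 5.422508
Multiply: SPL = 20 * 5.422508 = 108.45

108.45 dB


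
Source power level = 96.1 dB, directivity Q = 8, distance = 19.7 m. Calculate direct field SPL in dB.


Given values:
  Lw = 96.1 dB, Q = 8, r = 19.7 m
Formula: SPL = Lw + 10 * log10(Q / (4 * pi * r^2))
Compute 4 * pi * r^2 = 4 * pi * 19.7^2 = 4876.8828
Compute Q / denom = 8 / 4876.8828 = 0.00164039
Compute 10 * log10(0.00164039) = -27.8505
SPL = 96.1 + (-27.8505) = 68.25

68.25 dB


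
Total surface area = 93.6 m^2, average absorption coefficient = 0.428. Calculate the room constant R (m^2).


Given values:
  S = 93.6 m^2, alpha = 0.428
Formula: R = S * alpha / (1 - alpha)
Numerator: 93.6 * 0.428 = 40.0608
Denominator: 1 - 0.428 = 0.572
R = 40.0608 / 0.572 = 70.04

70.04 m^2


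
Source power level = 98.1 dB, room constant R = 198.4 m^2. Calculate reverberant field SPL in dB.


Given values:
  Lw = 98.1 dB, R = 198.4 m^2
Formula: SPL = Lw + 10 * log10(4 / R)
Compute 4 / R = 4 / 198.4 = 0.020161
Compute 10 * log10(0.020161) = -16.9549
SPL = 98.1 + (-16.9549) = 81.15

81.15 dB


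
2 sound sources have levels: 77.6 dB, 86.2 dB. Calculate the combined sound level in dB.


Formula: L_total = 10 * log10( sum(10^(Li/10)) )
  Source 1: 10^(77.6/10) = 57543993.7337
  Source 2: 10^(86.2/10) = 416869383.4703
Sum of linear values = 474413377.204
L_total = 10 * log10(474413377.204) = 86.76

86.76 dB


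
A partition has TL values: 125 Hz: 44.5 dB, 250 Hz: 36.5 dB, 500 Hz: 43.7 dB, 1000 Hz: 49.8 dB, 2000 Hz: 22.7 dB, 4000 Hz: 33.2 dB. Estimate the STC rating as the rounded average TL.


Given TL values at each frequency:
  125 Hz: 44.5 dB
  250 Hz: 36.5 dB
  500 Hz: 43.7 dB
  1000 Hz: 49.8 dB
  2000 Hz: 22.7 dB
  4000 Hz: 33.2 dB
Formula: STC ~ round(average of TL values)
Sum = 44.5 + 36.5 + 43.7 + 49.8 + 22.7 + 33.2 = 230.4
Average = 230.4 / 6 = 38.4
Rounded: 38

38


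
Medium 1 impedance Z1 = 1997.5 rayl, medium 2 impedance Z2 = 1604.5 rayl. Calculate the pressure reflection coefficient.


Given values:
  Z1 = 1997.5 rayl, Z2 = 1604.5 rayl
Formula: R = (Z2 - Z1) / (Z2 + Z1)
Numerator: Z2 - Z1 = 1604.5 - 1997.5 = -393.0
Denominator: Z2 + Z1 = 1604.5 + 1997.5 = 3602.0
R = -393.0 / 3602.0 = -0.1091

-0.1091


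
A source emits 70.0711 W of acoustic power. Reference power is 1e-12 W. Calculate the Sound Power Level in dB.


Given values:
  W = 70.0711 W
  W_ref = 1e-12 W
Formula: SWL = 10 * log10(W / W_ref)
Compute ratio: W / W_ref = 70071100000000
Compute log10: log10(70071100000000) = 13.845539
Multiply: SWL = 10 * 13.845539 = 138.46

138.46 dB


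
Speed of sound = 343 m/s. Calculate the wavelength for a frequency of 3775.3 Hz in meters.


Given values:
  c = 343 m/s, f = 3775.3 Hz
Formula: lambda = c / f
lambda = 343 / 3775.3
lambda = 0.0909

0.0909 m


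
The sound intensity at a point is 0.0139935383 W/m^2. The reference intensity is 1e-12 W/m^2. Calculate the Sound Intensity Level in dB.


Given values:
  I = 0.0139935383 W/m^2
  I_ref = 1e-12 W/m^2
Formula: SIL = 10 * log10(I / I_ref)
Compute ratio: I / I_ref = 13993538300
Compute log10: log10(13993538300) = 10.145928
Multiply: SIL = 10 * 10.145928 = 101.46

101.46 dB


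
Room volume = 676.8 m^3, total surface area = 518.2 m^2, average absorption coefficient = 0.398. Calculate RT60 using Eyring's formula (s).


Given values:
  V = 676.8 m^3, S = 518.2 m^2, alpha = 0.398
Formula: RT60 = 0.161 * V / (-S * ln(1 - alpha))
Compute ln(1 - 0.398) = ln(0.602) = -0.507498
Denominator: -518.2 * -0.507498 = 262.9855
Numerator: 0.161 * 676.8 = 108.9648
RT60 = 108.9648 / 262.9855 = 0.414

0.414 s


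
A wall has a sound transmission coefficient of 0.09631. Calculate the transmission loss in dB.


Given values:
  tau = 0.09631
Formula: TL = 10 * log10(1 / tau)
Compute 1 / tau = 1 / 0.09631 = 10.3831
Compute log10(10.3831) = 1.016327
TL = 10 * 1.016327 = 10.16

10.16 dB


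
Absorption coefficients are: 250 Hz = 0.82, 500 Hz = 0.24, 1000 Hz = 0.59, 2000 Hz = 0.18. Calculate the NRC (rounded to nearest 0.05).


Given values:
  a_250 = 0.82, a_500 = 0.24
  a_1000 = 0.59, a_2000 = 0.18
Formula: NRC = (a250 + a500 + a1000 + a2000) / 4
Sum = 0.82 + 0.24 + 0.59 + 0.18 = 1.83
NRC = 1.83 / 4 = 0.4575
Rounded to nearest 0.05: 0.45

0.45


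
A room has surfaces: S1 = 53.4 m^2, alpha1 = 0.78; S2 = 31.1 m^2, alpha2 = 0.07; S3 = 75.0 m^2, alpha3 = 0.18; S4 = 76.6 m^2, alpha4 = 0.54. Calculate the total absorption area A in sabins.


Given surfaces:
  Surface 1: 53.4 * 0.78 = 41.652
  Surface 2: 31.1 * 0.07 = 2.177
  Surface 3: 75.0 * 0.18 = 13.5
  Surface 4: 76.6 * 0.54 = 41.364
Formula: A = sum(Si * alpha_i)
A = 41.652 + 2.177 + 13.5 + 41.364
A = 98.69

98.69 sabins


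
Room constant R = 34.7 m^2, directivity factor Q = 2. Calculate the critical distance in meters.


Given values:
  R = 34.7 m^2, Q = 2
Formula: d_c = 0.141 * sqrt(Q * R)
Compute Q * R = 2 * 34.7 = 69.4
Compute sqrt(69.4) = 8.3307
d_c = 0.141 * 8.3307 = 1.175

1.175 m


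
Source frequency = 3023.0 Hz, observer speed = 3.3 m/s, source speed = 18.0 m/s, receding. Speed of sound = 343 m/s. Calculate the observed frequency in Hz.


Given values:
  f_s = 3023.0 Hz, v_o = 3.3 m/s, v_s = 18.0 m/s
  Direction: receding
Formula: f_o = f_s * (c - v_o) / (c + v_s)
Numerator: c - v_o = 343 - 3.3 = 339.7
Denominator: c + v_s = 343 + 18.0 = 361.0
f_o = 3023.0 * 339.7 / 361.0 = 2844.63

2844.63 Hz


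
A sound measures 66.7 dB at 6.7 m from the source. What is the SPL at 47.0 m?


Given values:
  SPL1 = 66.7 dB, r1 = 6.7 m, r2 = 47.0 m
Formula: SPL2 = SPL1 - 20 * log10(r2 / r1)
Compute ratio: r2 / r1 = 47.0 / 6.7 = 7.0149
Compute log10: log10(7.0149) = 0.846021
Compute drop: 20 * 0.846021 = 16.9204
SPL2 = 66.7 - 16.9204 = 49.78

49.78 dB


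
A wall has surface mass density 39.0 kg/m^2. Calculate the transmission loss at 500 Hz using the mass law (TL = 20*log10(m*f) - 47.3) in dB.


Given values:
  m = 39.0 kg/m^2, f = 500 Hz
Formula: TL = 20 * log10(m * f) - 47.3
Compute m * f = 39.0 * 500 = 19500.0
Compute log10(19500.0) = 4.290035
Compute 20 * 4.290035 = 85.8007
TL = 85.8007 - 47.3 = 38.5

38.5 dB


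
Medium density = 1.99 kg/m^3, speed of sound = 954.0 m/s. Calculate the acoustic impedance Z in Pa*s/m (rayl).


Given values:
  rho = 1.99 kg/m^3
  c = 954.0 m/s
Formula: Z = rho * c
Z = 1.99 * 954.0
Z = 1898.46

1898.46 rayl


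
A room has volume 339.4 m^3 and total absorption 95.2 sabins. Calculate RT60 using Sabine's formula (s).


Given values:
  V = 339.4 m^3
  A = 95.2 sabins
Formula: RT60 = 0.161 * V / A
Numerator: 0.161 * 339.4 = 54.6434
RT60 = 54.6434 / 95.2 = 0.574

0.574 s


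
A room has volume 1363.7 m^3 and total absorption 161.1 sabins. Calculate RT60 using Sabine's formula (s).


Given values:
  V = 1363.7 m^3
  A = 161.1 sabins
Formula: RT60 = 0.161 * V / A
Numerator: 0.161 * 1363.7 = 219.5557
RT60 = 219.5557 / 161.1 = 1.363

1.363 s


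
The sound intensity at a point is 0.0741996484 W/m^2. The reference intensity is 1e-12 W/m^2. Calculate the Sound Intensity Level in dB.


Given values:
  I = 0.0741996484 W/m^2
  I_ref = 1e-12 W/m^2
Formula: SIL = 10 * log10(I / I_ref)
Compute ratio: I / I_ref = 74199648400
Compute log10: log10(74199648400) = 10.870402
Multiply: SIL = 10 * 10.870402 = 108.7

108.7 dB


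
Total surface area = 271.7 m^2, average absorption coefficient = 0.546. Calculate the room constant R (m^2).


Given values:
  S = 271.7 m^2, alpha = 0.546
Formula: R = S * alpha / (1 - alpha)
Numerator: 271.7 * 0.546 = 148.3482
Denominator: 1 - 0.546 = 0.454
R = 148.3482 / 0.454 = 326.76

326.76 m^2


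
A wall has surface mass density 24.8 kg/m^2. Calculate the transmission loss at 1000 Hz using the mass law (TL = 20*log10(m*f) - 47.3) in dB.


Given values:
  m = 24.8 kg/m^2, f = 1000 Hz
Formula: TL = 20 * log10(m * f) - 47.3
Compute m * f = 24.8 * 1000 = 24800.0
Compute log10(24800.0) = 4.394452
Compute 20 * 4.394452 = 87.889
TL = 87.889 - 47.3 = 40.59

40.59 dB


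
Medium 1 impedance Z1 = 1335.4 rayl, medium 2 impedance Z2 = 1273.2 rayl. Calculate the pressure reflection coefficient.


Given values:
  Z1 = 1335.4 rayl, Z2 = 1273.2 rayl
Formula: R = (Z2 - Z1) / (Z2 + Z1)
Numerator: Z2 - Z1 = 1273.2 - 1335.4 = -62.2
Denominator: Z2 + Z1 = 1273.2 + 1335.4 = 2608.6
R = -62.2 / 2608.6 = -0.0238

-0.0238


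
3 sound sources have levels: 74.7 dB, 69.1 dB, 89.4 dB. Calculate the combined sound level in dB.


Formula: L_total = 10 * log10( sum(10^(Li/10)) )
  Source 1: 10^(74.7/10) = 29512092.2667
  Source 2: 10^(69.1/10) = 8128305.1616
  Source 3: 10^(89.4/10) = 870963589.9561
Sum of linear values = 908603987.3844
L_total = 10 * log10(908603987.3844) = 89.58

89.58 dB


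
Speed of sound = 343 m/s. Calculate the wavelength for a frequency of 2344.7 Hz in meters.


Given values:
  c = 343 m/s, f = 2344.7 Hz
Formula: lambda = c / f
lambda = 343 / 2344.7
lambda = 0.1463

0.1463 m


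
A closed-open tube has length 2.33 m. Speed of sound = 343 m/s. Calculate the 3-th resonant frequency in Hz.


Given values:
  Tube type: closed-open, L = 2.33 m, c = 343 m/s, n = 3
Formula: f_n = (2n - 1) * c / (4 * L)
Compute 2n - 1 = 2*3 - 1 = 5
Compute 4 * L = 4 * 2.33 = 9.32
f = 5 * 343 / 9.32
f = 184.01

184.01 Hz


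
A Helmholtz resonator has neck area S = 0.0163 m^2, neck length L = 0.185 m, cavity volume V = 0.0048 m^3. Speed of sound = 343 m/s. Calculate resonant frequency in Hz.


Given values:
  S = 0.0163 m^2, L = 0.185 m, V = 0.0048 m^3, c = 343 m/s
Formula: f = (c / (2*pi)) * sqrt(S / (V * L))
Compute V * L = 0.0048 * 0.185 = 0.000888
Compute S / (V * L) = 0.0163 / 0.000888 = 18.3559
Compute sqrt(18.3559) = 4.284379
Compute c / (2*pi) = 343 / 6.283185 = 54.590148
f = 54.590148 * 4.284379 = 233.88

233.88 Hz


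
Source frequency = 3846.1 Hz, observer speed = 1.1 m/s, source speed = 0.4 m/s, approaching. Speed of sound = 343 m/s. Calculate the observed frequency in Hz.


Given values:
  f_s = 3846.1 Hz, v_o = 1.1 m/s, v_s = 0.4 m/s
  Direction: approaching
Formula: f_o = f_s * (c + v_o) / (c - v_s)
Numerator: c + v_o = 343 + 1.1 = 344.1
Denominator: c - v_s = 343 - 0.4 = 342.6
f_o = 3846.1 * 344.1 / 342.6 = 3862.94

3862.94 Hz


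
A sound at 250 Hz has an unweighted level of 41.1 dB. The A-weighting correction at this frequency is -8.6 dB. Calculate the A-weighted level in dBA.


Given values:
  SPL = 41.1 dB
  A-weighting at 250 Hz = -8.6 dB
Formula: L_A = SPL + A_weight
L_A = 41.1 + (-8.6)
L_A = 32.5

32.5 dBA


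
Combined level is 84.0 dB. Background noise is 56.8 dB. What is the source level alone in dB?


Given values:
  L_total = 84.0 dB, L_bg = 56.8 dB
Formula: L_source = 10 * log10(10^(L_total/10) - 10^(L_bg/10))
Convert to linear:
  10^(84.0/10) = 251188643.151
  10^(56.8/10) = 478630.0923
Difference: 251188643.151 - 478630.0923 = 250710013.0587
L_source = 10 * log10(250710013.0587) = 83.99

83.99 dB


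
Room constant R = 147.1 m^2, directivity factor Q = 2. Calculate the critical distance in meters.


Given values:
  R = 147.1 m^2, Q = 2
Formula: d_c = 0.141 * sqrt(Q * R)
Compute Q * R = 2 * 147.1 = 294.2
Compute sqrt(294.2) = 17.1523
d_c = 0.141 * 17.1523 = 2.418

2.418 m


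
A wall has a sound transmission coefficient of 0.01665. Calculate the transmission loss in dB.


Given values:
  tau = 0.01665
Formula: TL = 10 * log10(1 / tau)
Compute 1 / tau = 1 / 0.01665 = 60.0601
Compute log10(60.0601) = 1.778586
TL = 10 * 1.778586 = 17.79

17.79 dB


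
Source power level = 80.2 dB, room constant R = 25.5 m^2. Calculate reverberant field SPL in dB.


Given values:
  Lw = 80.2 dB, R = 25.5 m^2
Formula: SPL = Lw + 10 * log10(4 / R)
Compute 4 / R = 4 / 25.5 = 0.156863
Compute 10 * log10(0.156863) = -8.0448
SPL = 80.2 + (-8.0448) = 72.16

72.16 dB


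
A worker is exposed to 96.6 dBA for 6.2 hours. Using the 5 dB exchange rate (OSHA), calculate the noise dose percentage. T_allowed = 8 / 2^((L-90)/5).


Given values:
  L = 96.6 dBA, T = 6.2 hours
Formula: T_allowed = 8 / 2^((L - 90) / 5)
Compute exponent: (96.6 - 90) / 5 = 1.32
Compute 2^(1.32) = 2.496661
T_allowed = 8 / 2.496661 = 3.20428 hours
Dose = (T / T_allowed) * 100
Dose = (6.2 / 3.20428) * 100 = 193.49

193.49 %


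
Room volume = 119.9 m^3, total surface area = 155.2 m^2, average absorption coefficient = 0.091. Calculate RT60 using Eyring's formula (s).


Given values:
  V = 119.9 m^3, S = 155.2 m^2, alpha = 0.091
Formula: RT60 = 0.161 * V / (-S * ln(1 - alpha))
Compute ln(1 - 0.091) = ln(0.909) = -0.09541
Denominator: -155.2 * -0.09541 = 14.8076
Numerator: 0.161 * 119.9 = 19.3039
RT60 = 19.3039 / 14.8076 = 1.304

1.304 s


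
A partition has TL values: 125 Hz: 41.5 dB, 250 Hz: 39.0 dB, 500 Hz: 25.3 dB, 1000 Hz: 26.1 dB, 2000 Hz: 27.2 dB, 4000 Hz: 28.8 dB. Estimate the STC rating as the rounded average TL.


Given TL values at each frequency:
  125 Hz: 41.5 dB
  250 Hz: 39.0 dB
  500 Hz: 25.3 dB
  1000 Hz: 26.1 dB
  2000 Hz: 27.2 dB
  4000 Hz: 28.8 dB
Formula: STC ~ round(average of TL values)
Sum = 41.5 + 39.0 + 25.3 + 26.1 + 27.2 + 28.8 = 187.9
Average = 187.9 / 6 = 31.32
Rounded: 31

31


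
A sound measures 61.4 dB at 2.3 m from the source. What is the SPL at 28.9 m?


Given values:
  SPL1 = 61.4 dB, r1 = 2.3 m, r2 = 28.9 m
Formula: SPL2 = SPL1 - 20 * log10(r2 / r1)
Compute ratio: r2 / r1 = 28.9 / 2.3 = 12.5652
Compute log10: log10(12.5652) = 1.099169
Compute drop: 20 * 1.099169 = 21.9834
SPL2 = 61.4 - 21.9834 = 39.42

39.42 dB


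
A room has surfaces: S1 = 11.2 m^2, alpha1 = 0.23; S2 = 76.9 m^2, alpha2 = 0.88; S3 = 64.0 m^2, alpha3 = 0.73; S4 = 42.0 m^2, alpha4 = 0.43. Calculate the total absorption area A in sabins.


Given surfaces:
  Surface 1: 11.2 * 0.23 = 2.576
  Surface 2: 76.9 * 0.88 = 67.672
  Surface 3: 64.0 * 0.73 = 46.72
  Surface 4: 42.0 * 0.43 = 18.06
Formula: A = sum(Si * alpha_i)
A = 2.576 + 67.672 + 46.72 + 18.06
A = 135.03

135.03 sabins


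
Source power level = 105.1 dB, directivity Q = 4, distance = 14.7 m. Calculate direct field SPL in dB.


Given values:
  Lw = 105.1 dB, Q = 4, r = 14.7 m
Formula: SPL = Lw + 10 * log10(Q / (4 * pi * r^2))
Compute 4 * pi * r^2 = 4 * pi * 14.7^2 = 2715.467
Compute Q / denom = 4 / 2715.467 = 0.00147304
Compute 10 * log10(0.00147304) = -28.3179
SPL = 105.1 + (-28.3179) = 76.78

76.78 dB


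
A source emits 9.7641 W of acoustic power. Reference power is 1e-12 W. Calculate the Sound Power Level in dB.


Given values:
  W = 9.7641 W
  W_ref = 1e-12 W
Formula: SWL = 10 * log10(W / W_ref)
Compute ratio: W / W_ref = 9764100000000
Compute log10: log10(9764100000000) = 12.989632
Multiply: SWL = 10 * 12.989632 = 129.9

129.9 dB


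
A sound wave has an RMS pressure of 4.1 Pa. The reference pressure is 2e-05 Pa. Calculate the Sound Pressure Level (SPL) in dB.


Given values:
  p = 4.1 Pa
  p_ref = 2e-05 Pa
Formula: SPL = 20 * log10(p / p_ref)
Compute ratio: p / p_ref = 4.1 / 2e-05 = 205000
Compute log10: log10(205000) = 5.311754
Multiply: SPL = 20 * 5.311754 = 106.24

106.24 dB


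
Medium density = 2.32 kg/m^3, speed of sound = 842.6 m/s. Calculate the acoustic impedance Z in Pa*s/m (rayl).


Given values:
  rho = 2.32 kg/m^3
  c = 842.6 m/s
Formula: Z = rho * c
Z = 2.32 * 842.6
Z = 1954.83

1954.83 rayl


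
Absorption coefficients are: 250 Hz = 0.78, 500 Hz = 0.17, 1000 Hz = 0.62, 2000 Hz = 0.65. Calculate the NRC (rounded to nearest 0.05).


Given values:
  a_250 = 0.78, a_500 = 0.17
  a_1000 = 0.62, a_2000 = 0.65
Formula: NRC = (a250 + a500 + a1000 + a2000) / 4
Sum = 0.78 + 0.17 + 0.62 + 0.65 = 2.22
NRC = 2.22 / 4 = 0.555
Rounded to nearest 0.05: 0.55

0.55


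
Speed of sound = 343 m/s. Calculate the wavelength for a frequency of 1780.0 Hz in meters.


Given values:
  c = 343 m/s, f = 1780.0 Hz
Formula: lambda = c / f
lambda = 343 / 1780.0
lambda = 0.1927

0.1927 m


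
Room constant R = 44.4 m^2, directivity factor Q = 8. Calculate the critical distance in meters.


Given values:
  R = 44.4 m^2, Q = 8
Formula: d_c = 0.141 * sqrt(Q * R)
Compute Q * R = 8 * 44.4 = 355.2
Compute sqrt(355.2) = 18.8468
d_c = 0.141 * 18.8468 = 2.657

2.657 m


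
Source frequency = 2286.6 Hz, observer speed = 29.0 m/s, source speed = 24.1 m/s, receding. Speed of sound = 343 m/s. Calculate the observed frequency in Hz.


Given values:
  f_s = 2286.6 Hz, v_o = 29.0 m/s, v_s = 24.1 m/s
  Direction: receding
Formula: f_o = f_s * (c - v_o) / (c + v_s)
Numerator: c - v_o = 343 - 29.0 = 314.0
Denominator: c + v_s = 343 + 24.1 = 367.1
f_o = 2286.6 * 314.0 / 367.1 = 1955.85

1955.85 Hz


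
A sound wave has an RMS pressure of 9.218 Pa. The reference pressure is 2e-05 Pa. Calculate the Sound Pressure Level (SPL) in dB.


Given values:
  p = 9.218 Pa
  p_ref = 2e-05 Pa
Formula: SPL = 20 * log10(p / p_ref)
Compute ratio: p / p_ref = 9.218 / 2e-05 = 460900
Compute log10: log10(460900) = 5.663607
Multiply: SPL = 20 * 5.663607 = 113.27

113.27 dB


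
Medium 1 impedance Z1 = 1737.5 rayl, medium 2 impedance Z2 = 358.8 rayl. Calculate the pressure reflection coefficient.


Given values:
  Z1 = 1737.5 rayl, Z2 = 358.8 rayl
Formula: R = (Z2 - Z1) / (Z2 + Z1)
Numerator: Z2 - Z1 = 358.8 - 1737.5 = -1378.7
Denominator: Z2 + Z1 = 358.8 + 1737.5 = 2096.3
R = -1378.7 / 2096.3 = -0.6577

-0.6577


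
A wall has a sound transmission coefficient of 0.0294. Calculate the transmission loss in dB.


Given values:
  tau = 0.0294
Formula: TL = 10 * log10(1 / tau)
Compute 1 / tau = 1 / 0.0294 = 34.0136
Compute log10(34.0136) = 1.531653
TL = 10 * 1.531653 = 15.32

15.32 dB


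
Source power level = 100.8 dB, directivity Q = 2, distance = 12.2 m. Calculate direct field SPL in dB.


Given values:
  Lw = 100.8 dB, Q = 2, r = 12.2 m
Formula: SPL = Lw + 10 * log10(Q / (4 * pi * r^2))
Compute 4 * pi * r^2 = 4 * pi * 12.2^2 = 1870.3786
Compute Q / denom = 2 / 1870.3786 = 0.0010693
Compute 10 * log10(0.0010693) = -29.709
SPL = 100.8 + (-29.709) = 71.09

71.09 dB


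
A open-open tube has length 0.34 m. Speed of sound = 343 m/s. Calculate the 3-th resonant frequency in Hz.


Given values:
  Tube type: open-open, L = 0.34 m, c = 343 m/s, n = 3
Formula: f_n = n * c / (2 * L)
Compute 2 * L = 2 * 0.34 = 0.68
f = 3 * 343 / 0.68
f = 1513.24

1513.24 Hz


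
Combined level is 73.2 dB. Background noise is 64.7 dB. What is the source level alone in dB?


Given values:
  L_total = 73.2 dB, L_bg = 64.7 dB
Formula: L_source = 10 * log10(10^(L_total/10) - 10^(L_bg/10))
Convert to linear:
  10^(73.2/10) = 20892961.3085
  10^(64.7/10) = 2951209.2267
Difference: 20892961.3085 - 2951209.2267 = 17941752.0818
L_source = 10 * log10(17941752.0818) = 72.54

72.54 dB


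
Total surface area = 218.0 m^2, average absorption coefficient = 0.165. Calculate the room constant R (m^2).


Given values:
  S = 218.0 m^2, alpha = 0.165
Formula: R = S * alpha / (1 - alpha)
Numerator: 218.0 * 0.165 = 35.97
Denominator: 1 - 0.165 = 0.835
R = 35.97 / 0.835 = 43.08

43.08 m^2


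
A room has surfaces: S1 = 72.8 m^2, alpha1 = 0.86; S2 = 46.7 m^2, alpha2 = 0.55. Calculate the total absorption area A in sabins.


Given surfaces:
  Surface 1: 72.8 * 0.86 = 62.608
  Surface 2: 46.7 * 0.55 = 25.685
Formula: A = sum(Si * alpha_i)
A = 62.608 + 25.685
A = 88.29

88.29 sabins


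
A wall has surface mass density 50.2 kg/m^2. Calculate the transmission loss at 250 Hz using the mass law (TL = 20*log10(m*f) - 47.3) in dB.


Given values:
  m = 50.2 kg/m^2, f = 250 Hz
Formula: TL = 20 * log10(m * f) - 47.3
Compute m * f = 50.2 * 250 = 12550.0
Compute log10(12550.0) = 4.098644
Compute 20 * 4.098644 = 81.9729
TL = 81.9729 - 47.3 = 34.67

34.67 dB


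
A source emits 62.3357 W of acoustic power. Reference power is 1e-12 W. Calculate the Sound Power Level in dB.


Given values:
  W = 62.3357 W
  W_ref = 1e-12 W
Formula: SWL = 10 * log10(W / W_ref)
Compute ratio: W / W_ref = 62335700000000
Compute log10: log10(62335700000000) = 13.794737
Multiply: SWL = 10 * 13.794737 = 137.95

137.95 dB


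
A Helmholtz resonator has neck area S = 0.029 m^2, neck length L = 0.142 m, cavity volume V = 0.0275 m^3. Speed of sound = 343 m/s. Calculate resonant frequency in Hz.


Given values:
  S = 0.029 m^2, L = 0.142 m, V = 0.0275 m^3, c = 343 m/s
Formula: f = (c / (2*pi)) * sqrt(S / (V * L))
Compute V * L = 0.0275 * 0.142 = 0.003905
Compute S / (V * L) = 0.029 / 0.003905 = 7.4264
Compute sqrt(7.4264) = 2.725142
Compute c / (2*pi) = 343 / 6.283185 = 54.590148
f = 54.590148 * 2.725142 = 148.77

148.77 Hz
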